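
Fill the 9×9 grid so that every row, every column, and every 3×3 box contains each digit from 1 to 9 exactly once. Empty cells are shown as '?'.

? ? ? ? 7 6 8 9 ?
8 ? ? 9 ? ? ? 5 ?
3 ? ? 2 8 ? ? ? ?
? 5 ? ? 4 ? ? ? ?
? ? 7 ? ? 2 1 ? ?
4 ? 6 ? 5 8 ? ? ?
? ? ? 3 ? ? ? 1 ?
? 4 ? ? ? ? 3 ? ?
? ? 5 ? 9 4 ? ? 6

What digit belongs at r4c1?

r5c1 = 9: row 5 has {1,2,7}; col 1 has {3,4,8}; box has {4,5,6,7} → only 9 remains.
r5c4 = 6: row 5 has {1,2,7,9}; col 4 has {2,3,9}; box has {2,4,5,8} → only 6 remains.
r5c5 = 3: row 5 has {1,2,6,7,9}; col 5 has {4,5,7,8,9}; box has {2,4,5,6,8} → only 3 remains.
r2c5 = 1: row 2 has {5,8,9}; col 5 has {3,4,5,7,8,9}; box has {2,6,7,8,9} → only 1 remains.
r2c6 = 3: row 2 has {1,5,8,9}; col 6 has {2,4,6,8}; box has {1,2,6,7,8,9} → only 3 remains.
r3c6 = 5: row 3 has {2,3,8}; col 6 has {2,3,4,6,8}; box has {1,2,3,6,7,8,9} → only 5 remains.
r5c2 = 8: row 5 has {1,2,3,6,7,9}; col 2 has {4,5}; box has {4,5,6,7,9} → only 8 remains.
r5c8 = 4: row 5 has {1,2,3,6,7,8,9}; col 8 has {1,5,9}; box has {1} → only 4 remains.
r5c9 = 5: row 5 has {1,2,3,4,6,7,8,9}; col 9 has {6}; box has {1,4} → only 5 remains.
r7c6 = 7: row 7 has {1,3}; col 6 has {2,3,4,5,6,8}; box has {3,4,9} → only 7 remains.
r8c6 = 1: row 8 has {3,4}; col 6 has {2,3,4,5,6,7,8}; box has {3,4,7,9} → only 1 remains.
r9c4 = 8: row 9 has {4,5,6,9}; col 4 has {2,3,6,9}; box has {1,3,4,7,9} → only 8 remains.
r1c4 = 4: row 1 has {6,7,8,9}; col 4 has {2,3,6,8,9}; box has {1,2,3,5,6,7,8,9} → only 4 remains.
r4c6 = 9: row 4 has {4,5}; col 6 has {1,2,3,4,5,6,7,8}; box has {2,3,4,5,6,8} → only 9 remains.
r8c4 = 5: row 8 has {1,3,4}; col 4 has {2,3,4,6,8,9}; box has {1,3,4,7,8,9} → only 5 remains.
r1c9 = 3: in row 1, 3 can only go here (every other open cell in that row sees a 3).
r1c1 = 5: in row 1, 5 can only go here (every other open cell in that row sees a 5).
r7c7 = 5: in row 7, 5 can only go here (every other open cell in that row sees a 5).
r7c9 = 4: in row 7, 4 can only go here (every other open cell in that row sees a 4).
r7c3 = 8: in row 7, 8 can only go here (every other open cell in that row sees an 8).
r7c2 = 9: in row 7, 9 can only go here (every other open cell in that row sees a 9).
r8c3 = 2: row 8 has {1,3,4,5}; col 3 has {5,6,7,8}; box has {4,5,8,9} → only 2 remains.
r8c5 = 6: row 8 has {1,2,3,4,5}; col 5 has {1,3,4,5,7,8,9}; box has {1,3,4,5,7,8,9} → only 6 remains.
r1c3 = 1: row 1 has {3,4,5,6,7,8,9}; col 3 has {2,5,6,7,8}; box has {3,5,8} → only 1 remains.
r2c3 = 4: row 2 has {1,3,5,8,9}; col 3 has {1,2,5,6,7,8}; box has {1,3,5,8} → only 4 remains.
r3c3 = 9: row 3 has {2,3,5,8}; col 3 has {1,2,4,5,6,7,8}; box has {1,3,4,5,8} → only 9 remains.
r4c3 = 3: row 4 has {4,5,9}; col 3 has {1,2,4,5,6,7,8,9}; box has {4,5,6,7,8,9} → only 3 remains.
r7c1 = 6: row 7 has {1,3,4,5,7,8,9}; col 1 has {3,4,5,8,9}; box has {2,4,5,8,9} → only 6 remains.
r7c5 = 2: row 7 has {1,3,4,5,6,7,8,9}; col 5 has {1,3,4,5,6,7,8,9}; box has {1,3,4,5,6,7,8,9} → only 2 remains.
r8c1 = 7: row 8 has {1,2,3,4,5,6}; col 1 has {3,4,5,6,8,9}; box has {2,4,5,6,8,9} → only 7 remains.
r8c8 = 8: row 8 has {1,2,3,4,5,6,7}; col 8 has {1,4,5,9}; box has {1,3,4,5,6} → only 8 remains.
r8c9 = 9: row 8 has {1,2,3,4,5,6,7,8}; col 9 has {3,4,5,6}; box has {1,3,4,5,6,8} → only 9 remains.
r9c1 = 1: row 9 has {4,5,6,8,9}; col 1 has {3,4,5,6,7,8,9}; box has {2,4,5,6,7,8,9} → only 1 remains.
r9c2 = 3: row 9 has {1,4,5,6,8,9}; col 2 has {4,5,8,9}; box has {1,2,4,5,6,7,8,9} → only 3 remains.
r1c2 = 2: row 1 has {1,3,4,5,6,7,8,9}; col 2 has {3,4,5,8,9}; box has {1,3,4,5,8,9} → only 2 remains.
r4c1 = 2: row 4 has {3,4,5,9}; col 1 has {1,3,4,5,6,7,8,9}; box has {3,4,5,6,7,8,9} → only 2 remains.

2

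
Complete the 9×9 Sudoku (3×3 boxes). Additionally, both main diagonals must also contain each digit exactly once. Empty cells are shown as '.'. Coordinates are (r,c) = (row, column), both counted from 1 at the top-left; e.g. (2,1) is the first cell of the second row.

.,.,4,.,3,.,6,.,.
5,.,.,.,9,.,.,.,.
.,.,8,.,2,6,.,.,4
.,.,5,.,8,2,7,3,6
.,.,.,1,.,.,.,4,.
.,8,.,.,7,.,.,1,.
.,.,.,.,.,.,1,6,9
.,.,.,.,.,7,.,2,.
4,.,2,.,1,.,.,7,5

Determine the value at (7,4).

(2,8) = 8 (sole candidate).
(5,5) = 6 (sole candidate).
(6,9) = 2 (sole candidate).
(5,9) = 8 (sole candidate).
(8,9) = 3 (sole candidate).
(9,7) = 8 (sole candidate).
(8,7) = 4 (sole candidate).
(8,5) = 5 (sole candidate).
(7,5) = 4 (sole candidate).
(1,2) = 2 (hidden single in row 1).
(2,7) = 2 (hidden single in row 2).
(2,3) = 6 (hidden single in row 2).
(2,2) = 3 (hidden single in row 2).
(3,7) = 3 (hidden single in row 3).
(7,3) = 7 (sole candidate).
(1,9) = 1 (sole candidate).
(2,9) = 7 (sole candidate).
(7,2) = 5 (sole candidate).
(8,2) = 9 (sole candidate).
(8,3) = 1 (sole candidate).
(9,2) = 6 (sole candidate).
(2,4) = 4 (sole candidate).
(2,6) = 1 (sole candidate).
(4,4) = 9 (sole candidate).
(5,2) = 7 (sole candidate).
(6,4) = 5 (sole candidate).
(6,6) = 4 (sole candidate).
(6,7) = 9 (sole candidate).
(8,1) = 8 (sole candidate).
(8,4) = 6 (sole candidate).
(9,4) = 3 (sole candidate).
(9,6) = 9 (sole candidate).
(1,1) = 7 (sole candidate).
(1,4) = 8 (sole candidate).
(1,6) = 5 (sole candidate).
(1,8) = 9 (sole candidate).
(3,2) = 1 (sole candidate).
(3,4) = 7 (sole candidate).
(3,8) = 5 (sole candidate).
(4,1) = 1 (sole candidate).
(4,2) = 4 (sole candidate).
(5,6) = 3 (sole candidate).
(5,7) = 5 (sole candidate).
(6,3) = 3 (sole candidate).
(7,1) = 3 (sole candidate).
(7,4) = 2: row 7 has {1,3,4,5,6,7,9}; col 4 has {1,3,4,5,6,7,8,9}; box has {1,3,4,5,6,7,9} → only 2 remains.

2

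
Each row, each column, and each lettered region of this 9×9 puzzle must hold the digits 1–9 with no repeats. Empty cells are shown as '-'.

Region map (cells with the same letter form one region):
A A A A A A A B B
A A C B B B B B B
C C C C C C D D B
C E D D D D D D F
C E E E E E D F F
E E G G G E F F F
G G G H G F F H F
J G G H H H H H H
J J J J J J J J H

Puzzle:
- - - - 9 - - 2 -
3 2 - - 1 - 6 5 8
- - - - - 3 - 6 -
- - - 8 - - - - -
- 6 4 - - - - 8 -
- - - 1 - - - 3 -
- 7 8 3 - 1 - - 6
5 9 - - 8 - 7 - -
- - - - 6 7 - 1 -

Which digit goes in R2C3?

R8C8 = 4: row 8 has {5,7,8,9}; col 8 has {1,2,3,5,6,8}; region has {3,7,8} → only 4 remains.
R7C8 = 9: row 7 has {1,3,6,7,8}; col 8 has {1,2,3,4,5,6,8}; region has {3,4,7,8} → only 9 remains.
R4C8 = 7: row 4 has {8}; col 8 has {1,2,3,4,5,6,8,9}; region has {6,8} → only 7 remains.
R1C9 = 3: in row 1, 3 can only go here (every other open cell in that row sees a 3).
R4C1 = 6: in row 4, 6 can only go here (every other open cell in that row sees a 6).
R6C3 = 6: in row 6, 6 can only go here (every other open cell in that row sees a 6).
R8C9 = 1: in row 8, 1 can only go here (every other open cell in that row sees a 1).
R8C3 = 3: in row 8, 3 can only go here (every other open cell in that row sees a 3).
R9C9 = 5: in row 9, 5 can only go here (every other open cell in that row sees a 5).
R4C2 = 1: in region E, 1 can only go here (every other open cell in that region sees a 1).
R9C2 = 3: in column 2, 3 can only go here (every other open cell in that column sees a 3).
R5C5 = 3: in region E, 3 can only go here (every other open cell in that region sees a 3).
R4C7 = 3: in row 4, 3 can only go here (every other open cell in that row sees a 3).
R3C5 = 7: in column 5, 7 can only go here (every other open cell in that column sees a 7).
R2C3 = 9: row 2 has {1,2,3,5,6,8}; col 3 has {3,4,6,8}; region has {3,6,7} → only 9 remains.

9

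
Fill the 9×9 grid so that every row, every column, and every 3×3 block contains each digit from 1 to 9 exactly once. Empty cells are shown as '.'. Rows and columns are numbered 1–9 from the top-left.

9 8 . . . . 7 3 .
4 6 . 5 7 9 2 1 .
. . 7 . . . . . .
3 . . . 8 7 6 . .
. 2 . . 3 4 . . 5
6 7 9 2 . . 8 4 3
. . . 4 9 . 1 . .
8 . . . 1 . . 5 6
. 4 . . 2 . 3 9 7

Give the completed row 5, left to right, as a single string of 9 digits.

row 1, column 9 = 4: row 1 has {3,7,8,9}; col 9 has {3,5,6,7}; box has {1,2,3,7} → only 4 remains.
row 2, column 3 = 3: row 2 has {1,2,4,5,6,7,9}; col 3 has {7,9}; box has {4,6,7,8,9} → only 3 remains.
row 2, column 9 = 8: row 2 has {1,2,3,4,5,6,7,9}; col 9 has {3,4,5,6,7}; box has {1,2,3,4,7} → only 8 remains.
row 3, column 8 = 6: row 3 has {7}; col 8 has {1,3,4,5,9}; box has {1,2,3,4,7,8} → only 6 remains.
row 3, column 9 = 9: row 3 has {6,7}; col 9 has {3,4,5,6,7,8}; box has {1,2,3,4,6,7,8} → only 9 remains.
row 4, column 8 = 2: row 4 has {3,6,7,8}; col 8 has {1,3,4,5,6,9}; box has {3,4,5,6,8} → only 2 remains.
row 4, column 9 = 1: row 4 has {2,3,6,7,8}; col 9 has {3,4,5,6,7,8,9}; box has {2,3,4,5,6,8} → only 1 remains.
row 5, column 1 = 1: row 5 has {2,3,4,5}; col 1 has {3,4,6,8,9}; box has {2,3,6,7,9} → only 1 remains.
row 5, column 3 = 8: row 5 has {1,2,3,4,5}; col 3 has {3,7,9}; box has {1,2,3,6,7,9} → only 8 remains.
row 5, column 7 = 9: row 5 has {1,2,3,4,5,8}; col 7 has {1,2,3,6,7,8}; box has {1,2,3,4,5,6,8} → only 9 remains.
row 5, column 8 = 7: row 5 has {1,2,3,4,5,8,9}; col 8 has {1,2,3,4,5,6,9}; box has {1,2,3,4,5,6,8,9} → only 7 remains.
row 6, column 5 = 5: row 6 has {2,3,4,6,7,8,9}; col 5 has {1,2,3,7,8,9}; box has {2,3,4,7,8} → only 5 remains.
row 6, column 6 = 1: row 6 has {2,3,4,5,6,7,8,9}; col 6 has {4,7,9}; box has {2,3,4,5,7,8} → only 1 remains.
row 7, column 8 = 8: row 7 has {1,4,9}; col 8 has {1,2,3,4,5,6,7,9}; box has {1,3,5,6,7,9} → only 8 remains.
row 7, column 9 = 2: row 7 has {1,4,8,9}; col 9 has {1,3,4,5,6,7,8,9}; box has {1,3,5,6,7,8,9} → only 2 remains.
row 8, column 3 = 2: row 8 has {1,5,6,8}; col 3 has {3,7,8,9}; box has {4,8} → only 2 remains.
row 8, column 6 = 3: row 8 has {1,2,5,6,8}; col 6 has {1,4,7,9}; box has {1,2,4,9} → only 3 remains.
row 8, column 7 = 4: row 8 has {1,2,3,5,6,8}; col 7 has {1,2,3,6,7,8,9}; box has {1,2,3,5,6,7,8,9} → only 4 remains.
row 9, column 1 = 5: row 9 has {2,3,4,7,9}; col 1 has {1,3,4,6,8,9}; box has {2,4,8} → only 5 remains.
row 1, column 5 = 6: row 1 has {3,4,7,8,9}; col 5 has {1,2,3,5,7,8,9}; box has {5,7,9} → only 6 remains.
row 1, column 6 = 2: row 1 has {3,4,6,7,8,9}; col 6 has {1,3,4,7,9}; box has {5,6,7,9} → only 2 remains.
row 3, column 1 = 2: row 3 has {6,7,9}; col 1 has {1,3,4,5,6,8,9}; box has {3,4,6,7,8,9} → only 2 remains.
row 3, column 5 = 4: row 3 has {2,6,7,9}; col 5 has {1,2,3,5,6,7,8,9}; box has {2,5,6,7,9} → only 4 remains.
row 3, column 6 = 8: row 3 has {2,4,6,7,9}; col 6 has {1,2,3,4,7,9}; box has {2,4,5,6,7,9} → only 8 remains.
row 3, column 7 = 5: row 3 has {2,4,6,7,8,9}; col 7 has {1,2,3,4,6,7,8,9}; box has {1,2,3,4,6,7,8,9} → only 5 remains.
row 4, column 2 = 5: row 4 has {1,2,3,6,7,8}; col 2 has {2,4,6,7,8}; box has {1,2,3,6,7,8,9} → only 5 remains.
row 4, column 3 = 4: row 4 has {1,2,3,5,6,7,8}; col 3 has {2,3,7,8,9}; box has {1,2,3,5,6,7,8,9} → only 4 remains.
row 4, column 4 = 9: row 4 has {1,2,3,4,5,6,7,8}; col 4 has {2,4,5}; box has {1,2,3,4,5,7,8} → only 9 remains.
row 5, column 4 = 6: row 5 has {1,2,3,4,5,7,8,9}; col 4 has {2,4,5,9}; box has {1,2,3,4,5,7,8,9} → only 6 remains.

128634975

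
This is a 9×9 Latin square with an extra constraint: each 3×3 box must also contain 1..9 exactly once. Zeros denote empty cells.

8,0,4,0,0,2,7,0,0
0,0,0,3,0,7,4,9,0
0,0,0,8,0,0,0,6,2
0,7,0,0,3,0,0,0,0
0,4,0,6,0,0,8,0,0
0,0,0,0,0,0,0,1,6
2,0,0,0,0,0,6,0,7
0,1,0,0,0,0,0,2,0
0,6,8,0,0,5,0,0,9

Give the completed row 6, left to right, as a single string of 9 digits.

R1C5 = 6 (hidden single in row 1).
R2C9 = 8 (hidden single in row 2).
R4C6 = 8 (hidden single in row 4).
R6C2 = 8: in row 6, 8 can only go here (every other open cell in that row sees an 8).
R8C6 = 6 (hidden single in row 8).
R8C5 = 8 (hidden single in row 8).
R7C8 = 8 (hidden single in row 7).
R2C2 = 2 (hidden single in column 2).
R7C6 = 3 (hidden single in column 6).
R5C8 = 7 (hidden single in column 8).
R1C9 = 1 (hidden single in column 9).
R9C7 = 1 (hidden single in column 7).
Singles propagation stalls; R6C6 is still open with candidates {4,9}.
  Try R6C6 = 4: this forces R3C5=4, R7C4=4, R7C5=1, R2C5=5, R1C4=9; then box 8 has no cell left for 9 — contradiction.
So R6C6 = 9.
R5C6 = 1 (sole candidate).
R3C6 = 4 (sole candidate).
R7C4 = 1 (hidden single in column 4).
R7C5 = 4 (hidden single in row 7).
R6C4 = 4: in row 6, 4 can only go here (every other open cell in that row sees a 4).
R6C5 = 7: in row 6, 7 can only go here (every other open cell in that row sees a 7).
R9C5 = 2 (sole candidate).
R5C5 = 5 (sole candidate).
R5C9 = 3 (sole candidate).
R9C4 = 7 (sole candidate).
R2C5 = 1 (sole candidate).
R3C5 = 9 (sole candidate).
R4C4 = 2 (sole candidate).
R5C1 = 9 (sole candidate).
R5C3 = 2 (sole candidate).
R8C4 = 9 (sole candidate).
R1C4 = 5 (sole candidate).
R1C8 = 3 (sole candidate).
R3C7 = 5 (sole candidate).
R4C7 = 9 (sole candidate).
R6C7 = 2: row 6 has {1,4,6,7,8,9}; col 7 has {1,4,5,6,7,8,9}; box has {1,3,6,7,8,9} → only 2 remains.
R8C7 = 3 (sole candidate).
R9C8 = 4 (sole candidate).
R1C2 = 9 (sole candidate).
R3C2 = 3 (sole candidate).
R4C8 = 5 (sole candidate).
R4C9 = 4 (sole candidate).
R7C2 = 5 (sole candidate).
R7C3 = 9 (sole candidate).
R8C3 = 7 (sole candidate).
R8C9 = 5 (sole candidate).
R9C1 = 3 (sole candidate).
R3C3 = 1 (sole candidate).
R4C3 = 6 (sole candidate).
R6C1 = 5: row 6 has {1,2,4,6,7,8,9}; col 1 has {2,3,8,9}; box has {2,4,6,7,8,9} → only 5 remains.
R6C3 = 3: row 6 has {1,2,4,5,6,7,8,9}; col 3 has {1,2,4,6,7,8,9}; box has {2,4,5,6,7,8,9} → only 3 remains.

583479216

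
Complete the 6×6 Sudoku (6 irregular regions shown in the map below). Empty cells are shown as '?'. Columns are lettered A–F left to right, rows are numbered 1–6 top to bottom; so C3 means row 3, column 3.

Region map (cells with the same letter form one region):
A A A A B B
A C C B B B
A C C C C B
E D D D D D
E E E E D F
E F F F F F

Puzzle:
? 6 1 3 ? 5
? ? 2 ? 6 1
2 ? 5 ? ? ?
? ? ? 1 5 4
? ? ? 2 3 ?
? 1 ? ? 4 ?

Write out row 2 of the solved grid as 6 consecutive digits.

A1 = 4 (sole candidate).
E1 = 2 (sole candidate).
A2 = 5: row 2 has {1,2,6}; col 1 has {2,4}; region has {1,2,3,4,6} → only 5 remains.
D2 = 4: row 2 has {1,2,5,6}; col 4 has {1,2,3}; region has {1,2,5,6} → only 4 remains.
D3 = 6 (sole candidate).
E3 = 1 (sole candidate).
F3 = 3 (sole candidate).
B4 = 2 (sole candidate).
C4 = 6 (sole candidate).
C5 = 4 (sole candidate).
F5 = 6 (sole candidate).
C6 = 3 (sole candidate).
D6 = 5 (sole candidate).
F6 = 2 (sole candidate).
B2 = 3: row 2 has {1,2,4,5,6}; col 2 has {1,2,6}; region has {1,2,5,6} → only 3 remains.

532461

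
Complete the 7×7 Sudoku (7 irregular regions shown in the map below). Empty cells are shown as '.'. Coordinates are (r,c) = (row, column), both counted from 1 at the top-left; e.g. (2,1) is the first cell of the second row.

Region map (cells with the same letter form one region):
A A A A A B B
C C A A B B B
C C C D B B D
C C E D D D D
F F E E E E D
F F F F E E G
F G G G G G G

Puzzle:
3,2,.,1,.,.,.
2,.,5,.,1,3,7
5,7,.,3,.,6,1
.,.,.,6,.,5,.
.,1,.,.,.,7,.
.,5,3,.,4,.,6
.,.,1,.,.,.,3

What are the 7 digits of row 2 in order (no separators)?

(1,6) = 4 (sole candidate).
(1,7) = 5 (sole candidate).
(2,4) = 4: row 2 has {1,2,3,5,7}; col 4 has {1,3,6}; region has {1,2,3,5} → only 4 remains.
(3,3) = 4 (sole candidate).
(3,5) = 2 (sole candidate).
(4,1) = 1 (sole candidate).
(4,2) = 3 (sole candidate).
(4,3) = 2 (sole candidate).
(4,5) = 7 (sole candidate).
(4,7) = 4 (sole candidate).
(5,3) = 6 (sole candidate).
(5,4) = 5 (sole candidate).
(5,5) = 3 (sole candidate).
(5,7) = 2 (sole candidate).
(6,1) = 7 (sole candidate).
(6,4) = 2 (sole candidate).
(6,6) = 1 (sole candidate).
(7,2) = 4 (sole candidate).
(7,4) = 7 (sole candidate).
(7,5) = 5 (sole candidate).
(7,6) = 2 (sole candidate).
(1,3) = 7 (sole candidate).
(1,5) = 6 (sole candidate).
(2,2) = 6: row 2 has {1,2,3,4,5,7}; col 2 has {1,2,3,4,5,7}; region has {1,2,3,4,5,7} → only 6 remains.

2654137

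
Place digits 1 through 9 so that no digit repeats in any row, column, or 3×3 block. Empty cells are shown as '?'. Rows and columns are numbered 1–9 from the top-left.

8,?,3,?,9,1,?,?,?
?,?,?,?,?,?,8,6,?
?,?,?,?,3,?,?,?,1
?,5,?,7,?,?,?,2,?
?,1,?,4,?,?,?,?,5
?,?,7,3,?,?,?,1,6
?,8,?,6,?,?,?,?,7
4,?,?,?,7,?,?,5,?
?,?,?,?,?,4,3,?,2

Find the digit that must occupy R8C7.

6

R1C9 = 4 (sole candidate).
R1C8 = 7 (sole candidate).
R3C8 = 9 (sole candidate).
R7C8 = 4 (sole candidate).
R9C8 = 8 (sole candidate).
R2C9 = 3 (sole candidate).
R5C8 = 3 (sole candidate).
R8C9 = 9 (sole candidate).
R4C9 = 8 (sole candidate).
R7C7 = 1 (sole candidate).
R8C7 = 6: row 8 has {4,5,7,9}; col 7 has {1,3,8}; box has {1,2,3,4,5,7,8,9} → only 6 remains.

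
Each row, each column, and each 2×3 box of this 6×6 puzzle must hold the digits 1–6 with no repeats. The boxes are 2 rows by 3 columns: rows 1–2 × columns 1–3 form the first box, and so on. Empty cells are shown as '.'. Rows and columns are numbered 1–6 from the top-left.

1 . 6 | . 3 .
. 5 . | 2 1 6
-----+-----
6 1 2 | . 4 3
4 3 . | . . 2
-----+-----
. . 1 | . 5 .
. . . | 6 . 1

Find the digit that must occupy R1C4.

R2C1 = 3 (sole candidate).
R2C3 = 4 (sole candidate).
R3C4 = 5 (sole candidate).
R4C3 = 5 (sole candidate).
R4C4 = 1 (sole candidate).
R4C5 = 6 (sole candidate).
R5C1 = 2 (sole candidate).
R5C6 = 4 (sole candidate).
R6C1 = 5 (sole candidate).
R6C2 = 4 (sole candidate).
R6C3 = 3 (sole candidate).
R6C5 = 2 (sole candidate).
R1C2 = 2 (sole candidate).
R1C4 = 4: row 1 has {1,2,3,6}; col 4 has {1,2,5,6}; box has {1,2,3,6} → only 4 remains.

4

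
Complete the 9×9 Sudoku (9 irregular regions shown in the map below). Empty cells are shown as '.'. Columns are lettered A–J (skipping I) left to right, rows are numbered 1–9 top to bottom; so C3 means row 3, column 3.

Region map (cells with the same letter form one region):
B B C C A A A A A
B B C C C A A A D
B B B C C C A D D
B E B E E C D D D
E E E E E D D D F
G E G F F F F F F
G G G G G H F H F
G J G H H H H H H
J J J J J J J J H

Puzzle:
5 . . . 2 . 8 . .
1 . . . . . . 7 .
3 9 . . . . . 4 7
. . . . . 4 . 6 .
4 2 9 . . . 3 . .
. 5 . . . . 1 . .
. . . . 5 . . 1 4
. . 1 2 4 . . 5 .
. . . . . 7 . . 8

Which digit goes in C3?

8

H5 = 8: row 5 has {2,3,4,9}; col 8 has {1,4,5,6,7}; region has {3,4,6,7} → only 8 remains.
B1 = 4: in row 1, 4 can only go here (every other open cell in that row sees a 4).
G2 = 4: in row 2, 4 can only go here (every other open cell in that row sees a 4).
C6 = 4: in row 6, 4 can only go here (every other open cell in that row sees a 4).
D9 = 4: in row 9, 4 can only go here (every other open cell in that row sees a 4).
J5 = 5: in region F, 5 can only go here (every other open cell in that region sees a 5).
F5 = 1: row 5 has {2,3,4,5,8,9}; col 6 has {4,7}; region has {3,4,6,7,8} → only 1 remains.
G4 = 5: in row 4, 5 can only go here (every other open cell in that row sees a 5).
G3 = 6: row 3 has {3,4,7,9}; col 7 has {1,3,4,5,8}; region has {2,4,7,8} → only 6 remains.
J4 = 9: in row 4, 9 can only go here (every other open cell in that row sees a 9).
J2 = 2: row 2 has {1,4,7}; col 9 has {4,5,7,8,9}; region has {1,3,4,5,6,7,8,9} → only 2 remains.
C9 = 5: in row 9, 5 can only go here (every other open cell in that row sees a 5).
J1 = 1: in column 9, 1 can only go here (every other open cell in that column sees a 1).
F2 = 5: in region A, 5 can only go here (every other open cell in that region sees a 5).
D3 = 5: in row 3, 5 can only go here (every other open cell in that row sees a 5).
E3 = 1: in row 3, 1 can only go here (every other open cell in that row sees a 1).
B9 = 1: in row 9, 1 can only go here (every other open cell in that row sees a 1).
D4 = 1: in row 4, 1 can only go here (every other open cell in that row sees a 1).
B2 = 6: in region B, 6 can only go here (every other open cell in that region sees a 6).
F3 = 2: in region C, 2 can only go here (every other open cell in that region sees a 2).
C3 = 8: row 3 has {1,2,3,4,5,6,7,9}; col 3 has {1,4,5,9}; region has {1,3,4,5,6,9} → only 8 remains.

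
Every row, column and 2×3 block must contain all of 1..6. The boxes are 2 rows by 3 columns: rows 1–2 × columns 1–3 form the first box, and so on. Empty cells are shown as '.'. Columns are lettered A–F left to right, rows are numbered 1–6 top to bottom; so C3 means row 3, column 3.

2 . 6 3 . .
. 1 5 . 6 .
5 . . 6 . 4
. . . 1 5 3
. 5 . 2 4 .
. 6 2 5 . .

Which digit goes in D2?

B1 = 4: row 1 has {2,3,6}; col 2 has {1,5,6}; box has {1,2,5,6} → only 4 remains.
E1 = 1: row 1 has {2,3,4,6}; col 5 has {4,5,6}; box has {3,6} → only 1 remains.
F1 = 5: row 1 has {1,2,3,4,6}; col 6 has {3,4}; box has {1,3,6} → only 5 remains.
A2 = 3: row 2 has {1,5,6}; col 1 has {2,5}; box has {1,2,4,5,6} → only 3 remains.
D2 = 4: row 2 has {1,3,5,6}; col 4 has {1,2,3,5,6}; box has {1,3,5,6} → only 4 remains.

4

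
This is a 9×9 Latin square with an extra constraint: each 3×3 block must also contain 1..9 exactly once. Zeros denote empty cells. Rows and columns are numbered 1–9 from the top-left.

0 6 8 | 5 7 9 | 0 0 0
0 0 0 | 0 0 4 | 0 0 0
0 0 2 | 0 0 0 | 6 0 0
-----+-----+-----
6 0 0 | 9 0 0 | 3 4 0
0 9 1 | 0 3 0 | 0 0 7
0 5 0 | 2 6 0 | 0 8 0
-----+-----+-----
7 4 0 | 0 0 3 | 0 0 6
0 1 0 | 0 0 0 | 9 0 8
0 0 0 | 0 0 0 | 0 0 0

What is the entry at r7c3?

r4c3 = 7 (sole candidate).
r6c7 = 1 (sole candidate).
r6c9 = 9 (sole candidate).
r6c6 = 7 (sole candidate).
r2c4 = 6 (hidden single in row 2).
r5c8 = 6 (hidden single in row 5).
r6c3 = 4 (hidden single in column 3).
r6c1 = 3 (sole candidate).
r5c4 = 4 (hidden single in row 5).
r8c4 = 7 (sole candidate).
r8c5 = 4 (hidden single in row 8).
r3c4 = 3 (hidden single in column 4).
r3c2 = 7 (sole candidate).
r2c2 = 3 (sole candidate).
r2c7 = 8 (hidden single in column 7).
r2c8 = 7 (hidden single in row 2).
r9c7 = 7 (hidden single in row 9).
r9c9 = 4 (hidden single in row 9).
r3c1 = 4 (hidden single in row 3).
r1c1 = 1 (sole candidate).
r1c7 = 4 (hidden single in row 1).
r3c8 = 9 (hidden single in row 3).
r3c9 = 5 (hidden single in row 3).
r4c9 = 2 (sole candidate).
r5c7 = 5 (sole candidate).
r7c7 = 2 (sole candidate).
r1c9 = 3 (sole candidate).
r2c9 = 1 (sole candidate).
r4c2 = 8 (sole candidate).
r5c1 = 2 (sole candidate).
r5c6 = 8 (sole candidate).
r8c1 = 5 (sole candidate).
r8c8 = 3 (sole candidate).
r9c2 = 2 (sole candidate).
r1c8 = 2 (sole candidate).
r2c1 = 9 (sole candidate).
r2c3 = 5 (sole candidate).
r2c5 = 2 (sole candidate).
r3c6 = 1 (sole candidate).
r4c6 = 5 (sole candidate).
r7c3 = 9: row 7 has {2,3,4,6,7}; col 3 has {1,2,4,5,7,8}; box has {1,2,4,5,7} → only 9 remains.

9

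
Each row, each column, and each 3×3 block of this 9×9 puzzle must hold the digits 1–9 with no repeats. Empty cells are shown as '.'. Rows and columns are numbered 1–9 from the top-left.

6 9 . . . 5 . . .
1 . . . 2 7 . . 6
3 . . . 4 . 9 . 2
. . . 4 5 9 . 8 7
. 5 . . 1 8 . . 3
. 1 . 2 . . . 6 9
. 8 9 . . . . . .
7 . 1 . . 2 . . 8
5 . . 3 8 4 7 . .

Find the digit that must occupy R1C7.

R1C5 = 3 (sole candidate).
R2C2 = 4 (sole candidate).
R3C2 = 7 (sole candidate).
R4C1 = 2 (sole candidate).
R4C7 = 1 (sole candidate).
R6C5 = 7 (sole candidate).
R6C6 = 3 (sole candidate).
R7C1 = 4 (sole candidate).
R7C5 = 6 (sole candidate).
R7C6 = 1 (sole candidate).
R7C9 = 5 (sole candidate).
R8C5 = 9 (sole candidate).
R9C9 = 1 (sole candidate).
R1C9 = 4 (sole candidate).
R3C6 = 6 (sole candidate).
R5C1 = 9 (sole candidate).
R5C4 = 6 (sole candidate).
R6C1 = 8 (sole candidate).
R6C3 = 4 (sole candidate).
R6C7 = 5 (sole candidate).
R7C4 = 7 (sole candidate).
R8C4 = 5 (sole candidate).
R1C7 = 8: row 1 has {3,4,5,6,9}; col 7 has {1,5,7,9}; box has {2,4,6,9} → only 8 remains.

8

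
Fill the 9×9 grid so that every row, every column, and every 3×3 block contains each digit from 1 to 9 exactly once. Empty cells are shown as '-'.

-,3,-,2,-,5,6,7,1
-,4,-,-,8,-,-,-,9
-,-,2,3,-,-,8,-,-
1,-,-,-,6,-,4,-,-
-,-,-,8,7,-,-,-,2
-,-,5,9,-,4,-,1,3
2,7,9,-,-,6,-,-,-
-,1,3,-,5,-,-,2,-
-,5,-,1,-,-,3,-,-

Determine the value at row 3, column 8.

5

row 1, column 3 = 8: row 1 has {1,2,3,5,6,7}; col 3 has {2,3,5,9}; box has {2,3,4} → only 8 remains.
row 4, column 3 = 7: row 4 has {1,4,6}; col 3 has {2,3,5,8,9}; box has {1,5} → only 7 remains.
row 4, column 4 = 5: row 4 has {1,4,6,7}; col 4 has {1,2,3,8,9}; box has {4,6,7,8,9} → only 5 remains.
row 4, column 9 = 8: row 4 has {1,4,5,6,7}; col 9 has {1,2,3,9}; box has {1,2,3,4} → only 8 remains.
row 6, column 5 = 2: row 6 has {1,3,4,5,9}; col 5 has {5,6,7,8}; box has {4,5,6,7,8,9} → only 2 remains.
row 6, column 7 = 7: row 6 has {1,2,3,4,5,9}; col 7 has {3,4,6,8}; box has {1,2,3,4,8} → only 7 remains.
row 7, column 4 = 4: row 7 has {2,6,7,9}; col 4 has {1,2,3,5,8,9}; box has {1,5,6} → only 4 remains.
row 7, column 5 = 3: row 7 has {2,4,6,7,9}; col 5 has {2,5,6,7,8}; box has {1,4,5,6} → only 3 remains.
row 7, column 9 = 5: row 7 has {2,3,4,6,7,9}; col 9 has {1,2,3,8,9}; box has {2,3} → only 5 remains.
row 8, column 4 = 7: row 8 has {1,2,3,5}; col 4 has {1,2,3,4,5,8,9}; box has {1,3,4,5,6} → only 7 remains.
row 8, column 7 = 9: row 8 has {1,2,3,5,7}; col 7 has {3,4,6,7,8}; box has {2,3,5} → only 9 remains.
row 9, column 5 = 9: row 9 has {1,3,5}; col 5 has {2,3,5,6,7,8}; box has {1,3,4,5,6,7} → only 9 remains.
row 1, column 1 = 9: row 1 has {1,2,3,5,6,7,8}; col 1 has {1,2}; box has {2,3,4,8} → only 9 remains.
row 1, column 5 = 4: row 1 has {1,2,3,5,6,7,8,9}; col 5 has {2,3,5,6,7,8,9}; box has {2,3,5,8} → only 4 remains.
row 2, column 4 = 6: row 2 has {4,8,9}; col 4 has {1,2,3,4,5,7,8,9}; box has {2,3,4,5,8} → only 6 remains.
row 3, column 2 = 6: row 3 has {2,3,8}; col 2 has {1,3,4,5,7}; box has {2,3,4,8,9} → only 6 remains.
row 3, column 5 = 1: row 3 has {2,3,6,8}; col 5 has {2,3,4,5,6,7,8,9}; box has {2,3,4,5,6,8} → only 1 remains.
row 3, column 9 = 4: row 3 has {1,2,3,6,8}; col 9 has {1,2,3,5,8,9}; box has {1,6,7,8,9} → only 4 remains.
row 4, column 6 = 3: row 4 has {1,4,5,6,7,8}; col 6 has {4,5,6}; box has {2,4,5,6,7,8,9} → only 3 remains.
row 4, column 8 = 9: row 4 has {1,3,4,5,6,7,8}; col 8 has {1,2,7}; box has {1,2,3,4,7,8} → only 9 remains.
row 5, column 2 = 9: row 5 has {2,7,8}; col 2 has {1,3,4,5,6,7}; box has {1,5,7} → only 9 remains.
row 5, column 6 = 1: row 5 has {2,7,8,9}; col 6 has {3,4,5,6}; box has {2,3,4,5,6,7,8,9} → only 1 remains.
row 5, column 7 = 5: row 5 has {1,2,7,8,9}; col 7 has {3,4,6,7,8,9}; box has {1,2,3,4,7,8,9} → only 5 remains.
row 5, column 8 = 6: row 5 has {1,2,5,7,8,9}; col 8 has {1,2,7,9}; box has {1,2,3,4,5,7,8,9} → only 6 remains.
row 6, column 2 = 8: row 6 has {1,2,3,4,5,7,9}; col 2 has {1,3,4,5,6,7,9}; box has {1,5,7,9} → only 8 remains.
row 7, column 7 = 1: row 7 has {2,3,4,5,6,7,9}; col 7 has {3,4,5,6,7,8,9}; box has {2,3,5,9} → only 1 remains.
row 7, column 8 = 8: row 7 has {1,2,3,4,5,6,7,9}; col 8 has {1,2,6,7,9}; box has {1,2,3,5,9} → only 8 remains.
row 8, column 6 = 8: row 8 has {1,2,3,5,7,9}; col 6 has {1,3,4,5,6}; box has {1,3,4,5,6,7,9} → only 8 remains.
row 8, column 9 = 6: row 8 has {1,2,3,5,7,8,9}; col 9 has {1,2,3,4,5,8,9}; box has {1,2,3,5,8,9} → only 6 remains.
row 9, column 6 = 2: row 9 has {1,3,5,9}; col 6 has {1,3,4,5,6,8}; box has {1,3,4,5,6,7,8,9} → only 2 remains.
row 9, column 8 = 4: row 9 has {1,2,3,5,9}; col 8 has {1,2,6,7,8,9}; box has {1,2,3,5,6,8,9} → only 4 remains.
row 9, column 9 = 7: row 9 has {1,2,3,4,5,9}; col 9 has {1,2,3,4,5,6,8,9}; box has {1,2,3,4,5,6,8,9} → only 7 remains.
row 2, column 3 = 1: row 2 has {4,6,8,9}; col 3 has {2,3,5,7,8,9}; box has {2,3,4,6,8,9} → only 1 remains.
row 2, column 6 = 7: row 2 has {1,4,6,8,9}; col 6 has {1,2,3,4,5,6,8}; box has {1,2,3,4,5,6,8} → only 7 remains.
row 2, column 7 = 2: row 2 has {1,4,6,7,8,9}; col 7 has {1,3,4,5,6,7,8,9}; box has {1,4,6,7,8,9} → only 2 remains.
row 3, column 6 = 9: row 3 has {1,2,3,4,6,8}; col 6 has {1,2,3,4,5,6,7,8}; box has {1,2,3,4,5,6,7,8} → only 9 remains.
row 3, column 8 = 5: row 3 has {1,2,3,4,6,8,9}; col 8 has {1,2,4,6,7,8,9}; box has {1,2,4,6,7,8,9} → only 5 remains.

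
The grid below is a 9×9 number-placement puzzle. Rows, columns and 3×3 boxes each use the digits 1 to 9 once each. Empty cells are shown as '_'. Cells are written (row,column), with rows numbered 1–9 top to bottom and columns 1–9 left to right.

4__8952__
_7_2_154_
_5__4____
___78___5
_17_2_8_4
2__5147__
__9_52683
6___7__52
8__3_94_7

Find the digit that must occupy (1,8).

7

(3,4) = 6 (sole candidate).
(5,4) = 9 (sole candidate).
(7,2) = 4 (sole candidate).
(7,4) = 1 (sole candidate).
(8,2) = 3 (sole candidate).
(8,3) = 1 (sole candidate).
(8,4) = 4 (sole candidate).
(8,6) = 8 (sole candidate).
(8,7) = 9 (sole candidate).
(9,2) = 2 (sole candidate).
(9,3) = 5 (sole candidate).
(9,5) = 6 (sole candidate).
(9,8) = 1 (sole candidate).
(1,2) = 6 (sole candidate).
(1,3) = 3 (sole candidate).
(1,8) = 7: row 1 has {2,3,4,5,6,8,9}; col 8 has {1,4,5,8}; box has {2,4,5} → only 7 remains.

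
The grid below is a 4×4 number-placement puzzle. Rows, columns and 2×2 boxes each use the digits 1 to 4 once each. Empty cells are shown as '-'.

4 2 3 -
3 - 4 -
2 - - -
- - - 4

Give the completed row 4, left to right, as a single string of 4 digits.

1324

row 1, column 4 = 1: row 1 has {2,3,4}; col 4 has {4}; box has {3,4} → only 1 remains.
row 2, column 2 = 1: row 2 has {3,4}; col 2 has {2}; box has {2,3,4} → only 1 remains.
row 2, column 4 = 2: row 2 has {1,3,4}; col 4 has {1,4}; box has {1,3,4} → only 2 remains.
row 3, column 3 = 1: row 3 has {2}; col 3 has {3,4}; box has {4} → only 1 remains.
row 3, column 4 = 3: row 3 has {1,2}; col 4 has {1,2,4}; box has {1,4} → only 3 remains.
row 4, column 1 = 1: row 4 has {4}; col 1 has {2,3,4}; box has {2} → only 1 remains.
row 4, column 2 = 3: row 4 has {1,4}; col 2 has {1,2}; box has {1,2} → only 3 remains.
row 4, column 3 = 2: row 4 has {1,3,4}; col 3 has {1,3,4}; box has {1,3,4} → only 2 remains.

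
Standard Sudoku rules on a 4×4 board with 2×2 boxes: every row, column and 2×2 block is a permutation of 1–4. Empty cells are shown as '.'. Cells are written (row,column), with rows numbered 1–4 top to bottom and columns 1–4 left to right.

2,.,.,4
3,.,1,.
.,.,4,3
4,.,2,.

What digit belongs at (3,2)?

(1,2) = 1 (sole candidate).
(1,3) = 3 (sole candidate).
(2,2) = 4 (sole candidate).
(2,4) = 2 (sole candidate).
(3,1) = 1 (sole candidate).
(3,2) = 2: row 3 has {1,3,4}; col 2 has {1,4}; box has {1,4} → only 2 remains.

2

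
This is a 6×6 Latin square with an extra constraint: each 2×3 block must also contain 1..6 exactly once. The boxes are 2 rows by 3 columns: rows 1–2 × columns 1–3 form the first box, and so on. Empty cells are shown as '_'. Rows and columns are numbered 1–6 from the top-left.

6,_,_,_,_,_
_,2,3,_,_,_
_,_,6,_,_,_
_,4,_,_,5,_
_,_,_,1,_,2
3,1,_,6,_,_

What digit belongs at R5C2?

R1C2 = 5 (sole candidate).
R3C2 = 3 (sole candidate).
R5C2 = 6: row 5 has {1,2}; col 2 has {1,2,3,4,5}; box has {1,3} → only 6 remains.

6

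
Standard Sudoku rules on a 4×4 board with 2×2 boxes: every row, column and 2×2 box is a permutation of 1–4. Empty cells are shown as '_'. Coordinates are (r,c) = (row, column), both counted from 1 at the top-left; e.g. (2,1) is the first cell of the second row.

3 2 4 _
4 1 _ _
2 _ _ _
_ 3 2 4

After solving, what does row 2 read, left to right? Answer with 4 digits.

4132

(1,4) = 1 (sole candidate).
(2,3) = 3: row 2 has {1,4}; col 3 has {2,4}; box has {1,4} → only 3 remains.
(2,4) = 2: row 2 has {1,3,4}; col 4 has {1,4}; box has {1,3,4} → only 2 remains.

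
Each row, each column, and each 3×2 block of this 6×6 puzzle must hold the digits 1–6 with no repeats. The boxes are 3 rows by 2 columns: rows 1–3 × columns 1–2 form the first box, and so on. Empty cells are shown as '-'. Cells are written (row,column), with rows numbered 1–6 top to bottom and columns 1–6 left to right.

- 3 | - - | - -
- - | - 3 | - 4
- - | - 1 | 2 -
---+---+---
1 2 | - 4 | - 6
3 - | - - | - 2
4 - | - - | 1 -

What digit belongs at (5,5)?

4

(1,6) = 1 (hidden single in row 1).
(1,3) = 4 (hidden single in row 1).
(2,2) = 1 (hidden single in row 2).
(3,6) = 3 (hidden single in row 3).
(3,2) = 4 (hidden single in row 3).
(6,6) = 5 (sole candidate).
(4,5) = 3 (sole candidate).
(5,5) = 4: row 5 has {2,3}; col 5 has {1,2,3}; box has {1,2,3,5,6} → only 4 remains.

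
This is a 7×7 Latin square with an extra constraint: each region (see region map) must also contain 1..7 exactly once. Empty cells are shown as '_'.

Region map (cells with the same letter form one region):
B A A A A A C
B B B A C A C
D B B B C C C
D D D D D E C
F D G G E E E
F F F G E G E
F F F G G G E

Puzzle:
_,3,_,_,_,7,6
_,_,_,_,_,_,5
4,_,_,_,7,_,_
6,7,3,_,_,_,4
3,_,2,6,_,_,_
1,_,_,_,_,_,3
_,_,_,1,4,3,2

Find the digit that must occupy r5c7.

r3c7 = 1: row 3 has {4,7}; col 7 has {2,3,4,5,6}; region has {4,5,6,7} → only 1 remains.
r5c7 = 7: row 5 has {2,3,6}; col 7 has {1,2,3,4,5,6}; region has {2,3} → only 7 remains.

7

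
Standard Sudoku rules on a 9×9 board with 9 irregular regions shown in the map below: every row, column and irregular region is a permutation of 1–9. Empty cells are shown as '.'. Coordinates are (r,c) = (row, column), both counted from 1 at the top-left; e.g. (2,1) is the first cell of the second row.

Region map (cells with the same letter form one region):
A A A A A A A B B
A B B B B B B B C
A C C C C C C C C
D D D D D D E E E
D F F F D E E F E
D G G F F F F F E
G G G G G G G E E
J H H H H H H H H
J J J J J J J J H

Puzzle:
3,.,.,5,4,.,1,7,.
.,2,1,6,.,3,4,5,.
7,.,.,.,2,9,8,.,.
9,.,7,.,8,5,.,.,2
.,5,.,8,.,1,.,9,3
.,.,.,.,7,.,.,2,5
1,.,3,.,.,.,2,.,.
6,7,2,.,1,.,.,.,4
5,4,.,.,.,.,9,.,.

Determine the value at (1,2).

9

(2,1) = 8 (sole candidate).
(2,5) = 9 (sole candidate).
(2,9) = 7 (sole candidate).
(4,7) = 6 (sole candidate).
(4,8) = 4 (sole candidate).
(5,5) = 6 (sole candidate).
(5,7) = 7 (sole candidate).
(6,1) = 4 (sole candidate).
(6,6) = 6 (sole candidate).
(6,7) = 3 (sole candidate).
(7,5) = 5 (sole candidate).
(7,8) = 8 (sole candidate).
(7,9) = 9 (sole candidate).
(8,6) = 8 (sole candidate).
(8,7) = 5 (sole candidate).
(8,8) = 3 (sole candidate).
(9,3) = 8 (sole candidate).
(9,5) = 3 (sole candidate).
(9,8) = 1 (sole candidate).
(9,9) = 6 (sole candidate).
(1,6) = 2 (sole candidate).
(1,9) = 8 (sole candidate).
(3,8) = 6 (sole candidate).
(3,9) = 1 (sole candidate).
(5,1) = 2 (sole candidate).
(5,3) = 4 (sole candidate).
(6,3) = 9 (sole candidate).
(6,4) = 1 (sole candidate).
(7,2) = 6 (sole candidate).
(8,4) = 9 (sole candidate).
(9,6) = 7 (sole candidate).
(1,2) = 9: row 1 has {1,2,3,4,5,7,8}; col 2 has {2,4,5,6,7}; region has {1,2,3,4,5,7,8} → only 9 remains.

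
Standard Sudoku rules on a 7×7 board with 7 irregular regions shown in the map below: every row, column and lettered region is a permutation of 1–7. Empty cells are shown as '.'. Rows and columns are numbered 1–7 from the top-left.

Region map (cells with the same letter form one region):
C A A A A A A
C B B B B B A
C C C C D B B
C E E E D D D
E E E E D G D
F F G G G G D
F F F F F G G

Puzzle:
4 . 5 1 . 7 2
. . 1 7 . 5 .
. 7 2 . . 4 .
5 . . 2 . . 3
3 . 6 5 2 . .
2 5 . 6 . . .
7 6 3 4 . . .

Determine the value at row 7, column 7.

5

row 1, column 2 = 3: row 1 has {1,2,4,5,7}; col 2 has {5,6,7}; region has {1,2,5,7} → only 3 remains.
row 1, column 5 = 6: row 1 has {1,2,3,4,5,7}; col 5 has {2}; region has {1,2,3,5,7} → only 6 remains.
row 2, column 1 = 6: row 2 has {1,5,7}; col 1 has {2,3,4,5,7}; region has {2,4,5,7} → only 6 remains.
row 2, column 2 = 2: row 2 has {1,5,6,7}; col 2 has {3,5,6,7}; region has {1,4,5,7} → only 2 remains.
row 2, column 5 = 3: row 2 has {1,2,5,6,7}; col 5 has {2,6}; region has {1,2,4,5,7} → only 3 remains.
row 2, column 7 = 4: row 2 has {1,2,3,5,6,7}; col 7 has {2,3}; region has {1,2,3,5,6,7} → only 4 remains.
row 3, column 1 = 1: row 3 has {2,4,7}; col 1 has {2,3,4,5,6,7}; region has {2,4,5,6,7} → only 1 remains.
row 3, column 4 = 3: row 3 has {1,2,4,7}; col 4 has {1,2,4,5,6,7}; region has {1,2,4,5,6,7} → only 3 remains.
row 3, column 5 = 5: row 3 has {1,2,3,4,7}; col 5 has {2,3,6}; region has {2,3} → only 5 remains.
row 3, column 7 = 6: row 3 has {1,2,3,4,5,7}; col 7 has {2,3,4}; region has {1,2,3,4,5,7} → only 6 remains.
row 5, column 6 = 1: row 5 has {2,3,5,6}; col 6 has {4,5,7}; region has {6} → only 1 remains.
row 5, column 7 = 7: row 5 has {1,2,3,5,6}; col 7 has {2,3,4,6}; region has {2,3,5} → only 7 remains.
row 6, column 6 = 3: row 6 has {2,5,6}; col 6 has {1,4,5,7}; region has {1,6} → only 3 remains.
row 6, column 7 = 1: row 6 has {2,3,5,6}; col 7 has {2,3,4,6,7}; region has {2,3,5,7} → only 1 remains.
row 7, column 5 = 1: row 7 has {3,4,6,7}; col 5 has {2,3,5,6}; region has {2,3,4,5,6,7} → only 1 remains.
row 7, column 6 = 2: row 7 has {1,3,4,6,7}; col 6 has {1,3,4,5,7}; region has {1,3,6} → only 2 remains.
row 7, column 7 = 5: row 7 has {1,2,3,4,6,7}; col 7 has {1,2,3,4,6,7}; region has {1,2,3,6} → only 5 remains.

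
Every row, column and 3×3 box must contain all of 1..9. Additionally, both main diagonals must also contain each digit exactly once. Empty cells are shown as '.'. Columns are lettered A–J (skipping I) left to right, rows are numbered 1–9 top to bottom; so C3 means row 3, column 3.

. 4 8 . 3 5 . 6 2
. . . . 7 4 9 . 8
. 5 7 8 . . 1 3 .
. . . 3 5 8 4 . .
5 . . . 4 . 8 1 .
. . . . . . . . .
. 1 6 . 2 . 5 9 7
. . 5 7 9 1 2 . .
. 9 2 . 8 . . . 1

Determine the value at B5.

2

A1 = 9 (sole candidate).
D1 = 1 (sole candidate).
G1 = 7 (sole candidate).
H2 = 5 (sole candidate).
E3 = 6 (sole candidate).
J3 = 4 (sole candidate).
D6 = 9 (sole candidate).
E6 = 1 (sole candidate).
D7 = 4 (sole candidate).
F7 = 3 (sole candidate).
B8 = 3 (sole candidate).
H8 = 8 (sole candidate).
J8 = 6 (sole candidate).
A9 = 7 (sole candidate).
F9 = 6 (sole candidate).
G9 = 3 (sole candidate).
H9 = 4 (sole candidate).
D2 = 2 (sole candidate).
A3 = 2 (sole candidate).
F3 = 9 (sole candidate).
J4 = 9 (sole candidate).
D5 = 6 (sole candidate).
J5 = 3 (sole candidate).
F6 = 2 (sole candidate).
G6 = 6 (sole candidate).
H6 = 7 (sole candidate).
J6 = 5 (sole candidate).
A7 = 8 (sole candidate).
A8 = 4 (sole candidate).
D9 = 5 (sole candidate).
B2 = 6 (sole candidate).
C4 = 1 (sole candidate).
H4 = 2 (sole candidate).
C5 = 9 (sole candidate).
F5 = 7 (sole candidate).
A6 = 3 (sole candidate).
B6 = 8 (sole candidate).
C6 = 4 (sole candidate).
A2 = 1 (sole candidate).
C2 = 3 (sole candidate).
A4 = 6 (sole candidate).
B4 = 7 (sole candidate).
B5 = 2: row 5 has {1,3,4,5,6,7,8,9}; col 2 has {1,3,4,5,6,7,8,9}; box has {1,3,4,5,6,7,8,9} → only 2 remains.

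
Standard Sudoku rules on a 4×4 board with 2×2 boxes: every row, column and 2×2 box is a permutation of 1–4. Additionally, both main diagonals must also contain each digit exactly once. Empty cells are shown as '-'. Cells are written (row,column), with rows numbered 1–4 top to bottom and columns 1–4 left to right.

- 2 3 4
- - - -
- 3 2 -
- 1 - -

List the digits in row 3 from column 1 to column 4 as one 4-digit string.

4321

(1,1) = 1 (sole candidate).
(2,2) = 4 (sole candidate).
(2,3) = 1 (sole candidate).
(2,4) = 2 (sole candidate).
(3,1) = 4: row 3 has {2,3}; col 1 has {1}; box has {1,3} → only 4 remains.
(3,4) = 1: row 3 has {2,3,4}; col 4 has {2,4}; box has {2} → only 1 remains.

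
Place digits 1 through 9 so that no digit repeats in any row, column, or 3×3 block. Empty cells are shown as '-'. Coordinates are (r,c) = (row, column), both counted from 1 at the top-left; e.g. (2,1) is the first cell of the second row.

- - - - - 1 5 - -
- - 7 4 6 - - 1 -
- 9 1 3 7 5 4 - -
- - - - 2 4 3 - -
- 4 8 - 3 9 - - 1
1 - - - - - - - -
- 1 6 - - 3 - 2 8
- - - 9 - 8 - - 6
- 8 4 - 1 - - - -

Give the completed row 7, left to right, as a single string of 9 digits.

(2,6) = 2 (sole candidate).
(3,9) = 2 (sole candidate).
(1,4) = 8 (sole candidate).
(1,5) = 9 (sole candidate).
(1,1) = 4 (hidden single in row 1).
(4,4) = 1 (hidden single in row 4).
(4,8) = 8 (hidden single in row 4).
(3,8) = 6 (sole candidate).
(3,1) = 8 (sole candidate).
(1,2) = 6 (hidden single in row 1).
(1,3) = 2 (hidden single in row 1).
(2,7) = 8 (hidden single in row 2).
(2,9) = 9 (hidden single in row 2).
(4,1) = 6 (hidden single in row 4).
(4,3) = 9 (hidden single in row 4).
(6,5) = 8 (hidden single in row 6).
(7,5) = 4: in row 7, 4 can only go here (every other open cell in that row sees a 4).
(8,5) = 5 (sole candidate).
(7,4) = 7: row 7 has {1,2,3,4,6,8}; col 4 has {1,3,4,8,9}; box has {1,3,4,5,8,9} → only 7 remains.
(7,7) = 9: row 7 has {1,2,3,4,6,7,8}; col 7 has {3,4,5,8}; box has {2,6,8} → only 9 remains.
(8,3) = 3 (sole candidate).
(9,6) = 6 (sole candidate).
(9,7) = 7 (sole candidate).
(6,3) = 5 (sole candidate).
(6,4) = 6 (sole candidate).
(6,6) = 7 (sole candidate).
(6,7) = 2 (sole candidate).
(6,9) = 4 (sole candidate).
(7,1) = 5: row 7 has {1,2,3,4,6,7,8,9}; col 1 has {1,4,6,8}; box has {1,3,4,6,8} → only 5 remains.

516743928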